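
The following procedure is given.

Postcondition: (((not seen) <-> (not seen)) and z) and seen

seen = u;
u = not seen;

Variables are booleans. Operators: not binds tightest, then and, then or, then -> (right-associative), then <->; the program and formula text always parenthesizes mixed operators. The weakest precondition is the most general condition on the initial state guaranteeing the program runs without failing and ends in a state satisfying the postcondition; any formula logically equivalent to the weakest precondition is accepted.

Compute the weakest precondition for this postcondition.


Working backward. After the program, the postcondition (((not seen) <-> (not seen)) and z) and seen must hold; in canonical form it is z and seen.
Before u := not seen: z and seen
Before seen := u: z and u
Answer: WP = z and u


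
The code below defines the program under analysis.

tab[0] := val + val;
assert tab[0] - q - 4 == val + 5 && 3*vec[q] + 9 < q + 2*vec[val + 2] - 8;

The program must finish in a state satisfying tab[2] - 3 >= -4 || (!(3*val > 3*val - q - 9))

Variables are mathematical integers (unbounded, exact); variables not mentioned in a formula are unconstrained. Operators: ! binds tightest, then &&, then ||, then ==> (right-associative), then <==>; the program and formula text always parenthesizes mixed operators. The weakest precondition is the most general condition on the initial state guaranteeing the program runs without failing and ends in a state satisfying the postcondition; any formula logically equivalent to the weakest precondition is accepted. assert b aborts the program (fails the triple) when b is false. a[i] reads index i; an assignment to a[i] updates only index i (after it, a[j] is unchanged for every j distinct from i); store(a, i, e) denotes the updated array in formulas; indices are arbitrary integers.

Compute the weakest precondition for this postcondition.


Working backward. After the program, the postcondition tab[2] - 3 >= -4 || (!(3*val > 3*val - q - 9)) must hold; in canonical form it is tab[2] >= -1 || (!(q > -9)).
Before assert tab[0] - q - 4 == val + 5 && 3*vec[q] + 9 < q + 2*vec[val + 2] - 8: tab[0] == q + val + 9 && 3*vec[q] < 2*vec[val + 2] + q - 17 && (tab[2] >= -1 || (!(q > -9)))
Before tab[0] := val + val: val == q + 9 && 3*vec[q] < 2*vec[val + 2] + q - 17 && (tab[2] >= -1 || (!(q > -9)))
Answer: WP = val == q + 9 && 3*vec[q] < 2*vec[val + 2] + q - 17 && (tab[2] >= -1 || (!(q > -9)))


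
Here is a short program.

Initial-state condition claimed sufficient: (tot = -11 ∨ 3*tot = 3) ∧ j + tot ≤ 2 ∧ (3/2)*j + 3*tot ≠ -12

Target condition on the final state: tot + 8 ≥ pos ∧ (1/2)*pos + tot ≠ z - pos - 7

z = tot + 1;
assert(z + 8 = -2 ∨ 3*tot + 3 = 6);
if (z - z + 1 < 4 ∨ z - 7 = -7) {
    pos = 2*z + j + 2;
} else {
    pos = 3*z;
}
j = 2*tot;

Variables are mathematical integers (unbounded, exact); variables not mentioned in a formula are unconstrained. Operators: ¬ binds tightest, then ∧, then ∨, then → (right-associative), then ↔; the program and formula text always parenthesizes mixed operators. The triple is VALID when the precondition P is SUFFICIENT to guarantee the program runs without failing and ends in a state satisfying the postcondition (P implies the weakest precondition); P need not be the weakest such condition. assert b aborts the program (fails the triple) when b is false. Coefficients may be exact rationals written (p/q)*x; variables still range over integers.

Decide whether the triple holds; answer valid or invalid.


Working backward. After the program, the postcondition tot + 8 ≥ pos ∧ (1/2)*pos + tot ≠ z - pos - 7 must hold; in canonical form it is tot ≥ pos - 8 ∧ (3/2)*pos + tot ≠ z - 7.
Before j := 2*tot: tot ≥ pos - 8 ∧ (3/2)*pos + tot ≠ z - 7
Then branch requires tot ≥ j + 2*z - 6 ∧ (3/2)*j + tot + 2*z ≠ -10; else branch requires tot ≥ 3*z - 8 ∧ tot + (7/2)*z ≠ -7.
Before the if: tot ≥ j + 2*z - 6 ∧ (3/2)*j + tot + 2*z ≠ -10
Before assert z + 8 = -2 ∨ 3*tot + 3 = 6: (z = -10 ∨ 3*tot = 3) ∧ tot ≥ j + 2*z - 6 ∧ (3/2)*j + tot + 2*z ≠ -10
Before z := tot + 1: (tot = -11 ∨ 3*tot = 3) ∧ j + tot ≤ 4 ∧ (3/2)*j + 3*tot ≠ -12
The weakest precondition is (tot = -11 ∨ 3*tot = 3) ∧ j + tot ≤ 4 ∧ (3/2)*j + 3*tot ≠ -12.
Check whether (tot = -11 ∨ 3*tot = 3) ∧ j + tot ≤ 2 ∧ (3/2)*j + 3*tot ≠ -12 implies it.
Every state satisfying the precondition satisfies the weakest precondition: the implication holds.
Answer: valid


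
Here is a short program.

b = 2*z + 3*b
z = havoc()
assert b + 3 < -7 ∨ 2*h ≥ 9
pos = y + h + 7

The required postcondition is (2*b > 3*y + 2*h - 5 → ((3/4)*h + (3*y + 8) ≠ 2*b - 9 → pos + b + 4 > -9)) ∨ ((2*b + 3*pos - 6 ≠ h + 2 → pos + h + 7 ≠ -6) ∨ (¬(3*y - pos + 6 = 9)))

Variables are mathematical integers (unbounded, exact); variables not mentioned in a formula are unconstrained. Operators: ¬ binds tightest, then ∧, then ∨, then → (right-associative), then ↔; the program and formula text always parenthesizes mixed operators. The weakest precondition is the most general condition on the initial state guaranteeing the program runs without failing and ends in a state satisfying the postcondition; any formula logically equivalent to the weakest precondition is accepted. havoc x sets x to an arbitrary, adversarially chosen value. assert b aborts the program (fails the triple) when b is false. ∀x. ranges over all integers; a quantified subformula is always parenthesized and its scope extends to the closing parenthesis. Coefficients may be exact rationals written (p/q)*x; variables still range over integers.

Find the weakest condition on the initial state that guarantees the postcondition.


Working backward. After the program, the postcondition (2*b > 3*y + 2*h - 5 → ((3/4)*h + (3*y + 8) ≠ 2*b - 9 → pos + b + 4 > -9)) ∨ ((2*b + 3*pos - 6 ≠ h + 2 → pos + h + 7 ≠ -6) ∨ (¬(3*y - pos + 6 = 9))) must hold; in canonical form it is (2*b > 2*h + 3*y - 5 → ((3/4)*h + 3*y ≠ 2*b - 17 → b + pos > -13)) ∨ (2*b + 3*pos ≠ h + 8 → h + pos ≠ -13) ∨ (¬(3*y = pos + 3)).
Before pos := y + h + 7: (2*b > 2*h + 3*y - 5 → ((3/4)*h + 3*y ≠ 2*b - 17 → b + h + y > -20)) ∨ (2*b + 2*h + 3*y ≠ -13 → 2*h + y ≠ -20) ∨ (¬(2*y = h + 10))
Before assert b + 3 < -7 ∨ 2*h ≥ 9: (b < -10 ∨ 2*h ≥ 9) ∧ ((2*b > 2*h + 3*y - 5 → ((3/4)*h + 3*y ≠ 2*b - 17 → b + h + y > -20)) ∨ (2*b + 2*h + 3*y ≠ -13 → 2*h + y ≠ -20) ∨ (¬(2*y = h + 10)))
Before havoc z: (b < -10 ∨ 2*h ≥ 9) ∧ ((2*b > 2*h + 3*y - 5 → ((3/4)*h + 3*y ≠ 2*b - 17 → b + h + y > -20)) ∨ (2*b + 2*h + 3*y ≠ -13 → 2*h + y ≠ -20) ∨ (¬(2*y = h + 10)))
Before b := 2*z + 3*b: (3*b + 2*z < -10 ∨ 2*h ≥ 9) ∧ ((6*b + 4*z > 2*h + 3*y - 5 → ((3/4)*h + 3*y ≠ 6*b + 4*z - 17 → 3*b + h + y + 2*z > -20)) ∨ (6*b + 2*h + 3*y + 4*z ≠ -13 → 2*h + y ≠ -20) ∨ (¬(2*y = h + 10)))
Answer: WP = (3*b + 2*z < -10 ∨ 2*h ≥ 9) ∧ ((6*b + 4*z > 2*h + 3*y - 5 → ((3/4)*h + 3*y ≠ 6*b + 4*z - 17 → 3*b + h + y + 2*z > -20)) ∨ (6*b + 2*h + 3*y + 4*z ≠ -13 → 2*h + y ≠ -20) ∨ (¬(2*y = h + 10)))


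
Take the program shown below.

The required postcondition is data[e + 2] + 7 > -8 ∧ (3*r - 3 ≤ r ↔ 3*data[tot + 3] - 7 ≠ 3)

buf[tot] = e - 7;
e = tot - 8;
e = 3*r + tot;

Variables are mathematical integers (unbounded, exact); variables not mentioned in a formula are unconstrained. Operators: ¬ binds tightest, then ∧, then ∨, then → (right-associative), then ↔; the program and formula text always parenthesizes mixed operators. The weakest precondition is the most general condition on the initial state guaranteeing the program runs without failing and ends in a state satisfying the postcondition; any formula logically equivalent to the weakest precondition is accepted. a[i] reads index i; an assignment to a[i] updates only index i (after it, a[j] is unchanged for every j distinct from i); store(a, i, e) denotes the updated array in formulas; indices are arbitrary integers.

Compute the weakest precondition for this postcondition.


Working backward. After the program, the postcondition data[e + 2] + 7 > -8 ∧ (3*r - 3 ≤ r ↔ 3*data[tot + 3] - 7 ≠ 3) must hold; in canonical form it is data[e + 2] > -15 ∧ (2*r ≤ 3 ↔ 3*data[tot + 3] ≠ 10).
Before e := 3*r + tot: data[3*r + tot + 2] > -15 ∧ (2*r ≤ 3 ↔ 3*data[tot + 3] ≠ 10)
Before e := tot - 8: data[3*r + tot + 2] > -15 ∧ (2*r ≤ 3 ↔ 3*data[tot + 3] ≠ 10)
Before buf[tot] := e - 7: data[3*r + tot + 2] > -15 ∧ (2*r ≤ 3 ↔ 3*data[tot + 3] ≠ 10)
Answer: WP = data[3*r + tot + 2] > -15 ∧ (2*r ≤ 3 ↔ 3*data[tot + 3] ≠ 10)


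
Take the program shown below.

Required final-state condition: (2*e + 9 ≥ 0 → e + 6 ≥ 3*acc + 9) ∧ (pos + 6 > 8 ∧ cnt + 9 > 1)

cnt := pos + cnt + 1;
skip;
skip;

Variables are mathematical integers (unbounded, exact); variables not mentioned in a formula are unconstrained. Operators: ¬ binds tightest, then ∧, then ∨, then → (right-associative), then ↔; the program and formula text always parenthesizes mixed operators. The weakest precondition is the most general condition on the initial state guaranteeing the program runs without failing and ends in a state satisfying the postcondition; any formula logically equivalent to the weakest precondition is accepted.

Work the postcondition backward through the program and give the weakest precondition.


Working backward. After the program, the postcondition (2*e + 9 ≥ 0 → e + 6 ≥ 3*acc + 9) ∧ (pos + 6 > 8 ∧ cnt + 9 > 1) must hold; in canonical form it is (2*e ≥ -9 → e ≥ 3*acc + 3) ∧ pos > 2 ∧ cnt > -8.
Before skip: (2*e ≥ -9 → e ≥ 3*acc + 3) ∧ pos > 2 ∧ cnt > -8
Before skip: (2*e ≥ -9 → e ≥ 3*acc + 3) ∧ pos > 2 ∧ cnt > -8
Before cnt := pos + cnt + 1: (2*e ≥ -9 → e ≥ 3*acc + 3) ∧ pos > 2 ∧ cnt + pos > -9
Answer: WP = (2*e ≥ -9 → e ≥ 3*acc + 3) ∧ pos > 2 ∧ cnt + pos > -9


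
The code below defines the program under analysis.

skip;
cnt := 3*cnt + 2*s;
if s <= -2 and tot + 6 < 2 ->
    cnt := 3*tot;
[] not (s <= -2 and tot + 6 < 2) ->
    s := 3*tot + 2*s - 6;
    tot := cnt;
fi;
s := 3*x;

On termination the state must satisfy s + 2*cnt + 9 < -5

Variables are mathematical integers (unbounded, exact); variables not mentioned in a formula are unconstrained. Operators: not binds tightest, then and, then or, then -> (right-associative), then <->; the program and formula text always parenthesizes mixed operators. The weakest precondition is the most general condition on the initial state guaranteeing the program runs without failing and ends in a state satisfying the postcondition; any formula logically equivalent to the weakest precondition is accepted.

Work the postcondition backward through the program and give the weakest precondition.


Working backward. After the program, the postcondition s + 2*cnt + 9 < -5 must hold; in canonical form it is 2*cnt + s < -14.
Before s := 3*x: 2*cnt + 3*x < -14
Then branch requires 6*tot + 3*x < -14; else branch requires 2*cnt + 3*x < -14.
Before the if: ((s <= -2 and tot < -4) -> 6*tot + 3*x < -14) and ((not (s <= -2 and tot < -4)) -> 2*cnt + 3*x < -14)
Before cnt := 3*cnt + 2*s: ((s <= -2 and tot < -4) -> 6*tot + 3*x < -14) and ((not (s <= -2 and tot < -4)) -> 6*cnt + 4*s + 3*x < -14)
Before skip: ((s <= -2 and tot < -4) -> 6*tot + 3*x < -14) and ((not (s <= -2 and tot < -4)) -> 6*cnt + 4*s + 3*x < -14)
Answer: WP = ((s <= -2 and tot < -4) -> 6*tot + 3*x < -14) and ((not (s <= -2 and tot < -4)) -> 6*cnt + 4*s + 3*x < -14)


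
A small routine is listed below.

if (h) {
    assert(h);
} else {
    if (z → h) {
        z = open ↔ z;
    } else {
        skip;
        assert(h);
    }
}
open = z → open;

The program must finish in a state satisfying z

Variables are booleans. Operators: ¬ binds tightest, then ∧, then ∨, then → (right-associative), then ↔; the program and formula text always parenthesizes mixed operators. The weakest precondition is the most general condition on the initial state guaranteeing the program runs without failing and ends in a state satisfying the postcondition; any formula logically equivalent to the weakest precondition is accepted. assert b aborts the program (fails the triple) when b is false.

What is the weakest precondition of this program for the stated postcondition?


Working backward. After the program, z must hold.
Before open := z → open: z
Then branch requires h ∧ z; else branch requires ((z → h) → (open ↔ z)) ∧ ((¬(z → h)) → (h ∧ z)).
Before the if: (h → (h ∧ z)) ∧ ((¬h) → (((z → h) → (open ↔ z)) ∧ ((¬(z → h)) → (h ∧ z))))
Answer: WP = (h → (h ∧ z)) ∧ ((¬h) → (((z → h) → (open ↔ z)) ∧ ((¬(z → h)) → (h ∧ z))))


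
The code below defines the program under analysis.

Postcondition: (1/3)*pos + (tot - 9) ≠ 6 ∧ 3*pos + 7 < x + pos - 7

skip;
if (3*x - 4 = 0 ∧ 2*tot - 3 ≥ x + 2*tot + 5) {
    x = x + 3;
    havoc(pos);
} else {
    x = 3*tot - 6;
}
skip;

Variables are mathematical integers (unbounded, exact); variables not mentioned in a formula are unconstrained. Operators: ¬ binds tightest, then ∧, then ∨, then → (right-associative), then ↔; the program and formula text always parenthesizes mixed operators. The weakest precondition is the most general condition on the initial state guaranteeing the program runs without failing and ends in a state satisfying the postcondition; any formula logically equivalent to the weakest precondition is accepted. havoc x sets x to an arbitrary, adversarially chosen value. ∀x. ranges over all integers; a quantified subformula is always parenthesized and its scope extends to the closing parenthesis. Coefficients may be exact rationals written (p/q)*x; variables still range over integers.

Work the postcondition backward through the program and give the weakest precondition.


Working backward. After the program, the postcondition (1/3)*pos + (tot - 9) ≠ 6 ∧ 3*pos + 7 < x + pos - 7 must hold; in canonical form it is (1/3)*pos + tot ≠ 15 ∧ 2*pos < x - 14.
Before skip: (1/3)*pos + tot ≠ 15 ∧ 2*pos < x - 14
Then branch requires ∀pos_1. ((1/3)*pos_1 + tot ≠ 15 ∧ 2*pos_1 < x - 11); else branch requires (1/3)*pos + tot ≠ 15 ∧ 2*pos < 3*tot - 20.
Before the if: ((3*x = 4 ∧ x ≤ -8) → (∀pos_1. ((1/3)*pos_1 + tot ≠ 15 ∧ 2*pos_1 < x - 11))) ∧ ((¬(3*x = 4 ∧ x ≤ -8)) → ((1/3)*pos + tot ≠ 15 ∧ 2*pos < 3*tot - 20))
Before skip: ((3*x = 4 ∧ x ≤ -8) → (∀pos_1. ((1/3)*pos_1 + tot ≠ 15 ∧ 2*pos_1 < x - 11))) ∧ ((¬(3*x = 4 ∧ x ≤ -8)) → ((1/3)*pos + tot ≠ 15 ∧ 2*pos < 3*tot - 20))
Answer: WP = ((3*x = 4 ∧ x ≤ -8) → (∀pos_1. ((1/3)*pos_1 + tot ≠ 15 ∧ 2*pos_1 < x - 11))) ∧ ((¬(3*x = 4 ∧ x ≤ -8)) → ((1/3)*pos + tot ≠ 15 ∧ 2*pos < 3*tot - 20))


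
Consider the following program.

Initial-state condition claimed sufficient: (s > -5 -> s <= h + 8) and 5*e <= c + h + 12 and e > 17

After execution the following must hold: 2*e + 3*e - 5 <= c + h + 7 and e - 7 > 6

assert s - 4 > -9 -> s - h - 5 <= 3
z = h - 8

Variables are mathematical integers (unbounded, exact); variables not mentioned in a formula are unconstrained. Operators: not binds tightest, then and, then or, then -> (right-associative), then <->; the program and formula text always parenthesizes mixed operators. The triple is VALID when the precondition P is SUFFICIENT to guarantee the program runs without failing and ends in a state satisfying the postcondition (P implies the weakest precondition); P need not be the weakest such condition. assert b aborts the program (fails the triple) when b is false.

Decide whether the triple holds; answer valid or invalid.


Working backward. After the program, the postcondition 2*e + 3*e - 5 <= c + h + 7 and e - 7 > 6 must hold; in canonical form it is 5*e <= c + h + 12 and e > 13.
Before z := h - 8: 5*e <= c + h + 12 and e > 13
Before assert s - 4 > -9 -> s - h - 5 <= 3: (s > -5 -> s <= h + 8) and 5*e <= c + h + 12 and e > 13
The weakest precondition is (s > -5 -> s <= h + 8) and 5*e <= c + h + 12 and e > 13.
Check whether (s > -5 -> s <= h + 8) and 5*e <= c + h + 12 and e > 17 implies it.
Every state satisfying the precondition satisfies the weakest precondition: the implication holds.
Answer: valid


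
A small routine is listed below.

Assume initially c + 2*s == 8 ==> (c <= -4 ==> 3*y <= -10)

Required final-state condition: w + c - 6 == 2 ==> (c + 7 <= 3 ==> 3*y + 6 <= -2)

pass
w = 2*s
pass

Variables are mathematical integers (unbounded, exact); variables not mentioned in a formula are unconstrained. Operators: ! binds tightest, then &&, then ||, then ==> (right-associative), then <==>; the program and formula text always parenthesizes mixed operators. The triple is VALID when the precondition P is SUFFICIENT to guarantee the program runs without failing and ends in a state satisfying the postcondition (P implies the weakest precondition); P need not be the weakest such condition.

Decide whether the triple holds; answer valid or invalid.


Working backward. After the program, the postcondition w + c - 6 == 2 ==> (c + 7 <= 3 ==> 3*y + 6 <= -2) must hold; in canonical form it is c + w == 8 ==> (c <= -4 ==> 3*y <= -8).
Before skip: c + w == 8 ==> (c <= -4 ==> 3*y <= -8)
Before w := 2*s: c + 2*s == 8 ==> (c <= -4 ==> 3*y <= -8)
Before skip: c + 2*s == 8 ==> (c <= -4 ==> 3*y <= -8)
The weakest precondition is c + 2*s == 8 ==> (c <= -4 ==> 3*y <= -8).
Check whether c + 2*s == 8 ==> (c <= -4 ==> 3*y <= -10) implies it.
Every state satisfying the precondition satisfies the weakest precondition: the implication holds.
Answer: valid


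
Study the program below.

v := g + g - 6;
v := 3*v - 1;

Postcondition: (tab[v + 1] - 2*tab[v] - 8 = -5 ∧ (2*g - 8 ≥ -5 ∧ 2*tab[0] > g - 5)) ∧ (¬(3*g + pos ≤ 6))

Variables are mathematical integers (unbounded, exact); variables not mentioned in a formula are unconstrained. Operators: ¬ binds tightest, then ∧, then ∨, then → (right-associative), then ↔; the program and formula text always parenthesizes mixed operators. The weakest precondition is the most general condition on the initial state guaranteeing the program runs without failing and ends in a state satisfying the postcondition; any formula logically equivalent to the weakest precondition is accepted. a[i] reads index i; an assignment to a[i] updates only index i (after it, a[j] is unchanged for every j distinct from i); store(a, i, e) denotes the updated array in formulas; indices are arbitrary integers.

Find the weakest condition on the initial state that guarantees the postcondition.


Working backward. After the program, the postcondition (tab[v + 1] - 2*tab[v] - 8 = -5 ∧ (2*g - 8 ≥ -5 ∧ 2*tab[0] > g - 5)) ∧ (¬(3*g + pos ≤ 6)) must hold; in canonical form it is tab[v + 1] = 2*tab[v] + 3 ∧ 2*g ≥ 3 ∧ 2*tab[0] > g - 5 ∧ (¬(3*g + pos ≤ 6)).
Before v := 3*v - 1: tab[3*v] = 2*tab[3*v - 1] + 3 ∧ 2*g ≥ 3 ∧ 2*tab[0] > g - 5 ∧ (¬(3*g + pos ≤ 6))
Before v := g + g - 6: tab[6*g - 18] = 2*tab[6*g - 19] + 3 ∧ 2*g ≥ 3 ∧ 2*tab[0] > g - 5 ∧ (¬(3*g + pos ≤ 6))
Answer: WP = tab[6*g - 18] = 2*tab[6*g - 19] + 3 ∧ 2*g ≥ 3 ∧ 2*tab[0] > g - 5 ∧ (¬(3*g + pos ≤ 6))


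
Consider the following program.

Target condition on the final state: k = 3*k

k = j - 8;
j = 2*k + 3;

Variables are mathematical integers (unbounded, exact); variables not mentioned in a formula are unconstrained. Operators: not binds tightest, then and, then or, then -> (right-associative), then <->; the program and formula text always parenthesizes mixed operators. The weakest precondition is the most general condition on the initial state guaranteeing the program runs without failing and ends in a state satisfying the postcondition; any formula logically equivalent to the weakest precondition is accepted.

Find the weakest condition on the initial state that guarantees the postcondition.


Working backward. After the program, the postcondition k = 3*k must hold; in canonical form it is 2*k = 0.
Before j := 2*k + 3: 2*k = 0
Before k := j - 8: 2*j = 16
Answer: WP = 2*j = 16


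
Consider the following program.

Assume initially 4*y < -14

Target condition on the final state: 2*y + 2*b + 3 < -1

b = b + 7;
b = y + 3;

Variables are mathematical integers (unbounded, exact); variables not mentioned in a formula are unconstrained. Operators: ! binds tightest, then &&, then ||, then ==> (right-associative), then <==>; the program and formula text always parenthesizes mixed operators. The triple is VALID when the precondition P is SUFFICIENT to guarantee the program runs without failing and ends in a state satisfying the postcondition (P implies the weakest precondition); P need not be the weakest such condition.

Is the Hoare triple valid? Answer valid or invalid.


Working backward. After the program, the postcondition 2*y + 2*b + 3 < -1 must hold; in canonical form it is 2*b + 2*y < -4.
Before b := y + 3: 4*y < -10
Before b := b + 7: 4*y < -10
The weakest precondition is 4*y < -10.
Check whether 4*y < -14 implies it.
Every state satisfying the precondition satisfies the weakest precondition: the implication holds.
Answer: valid


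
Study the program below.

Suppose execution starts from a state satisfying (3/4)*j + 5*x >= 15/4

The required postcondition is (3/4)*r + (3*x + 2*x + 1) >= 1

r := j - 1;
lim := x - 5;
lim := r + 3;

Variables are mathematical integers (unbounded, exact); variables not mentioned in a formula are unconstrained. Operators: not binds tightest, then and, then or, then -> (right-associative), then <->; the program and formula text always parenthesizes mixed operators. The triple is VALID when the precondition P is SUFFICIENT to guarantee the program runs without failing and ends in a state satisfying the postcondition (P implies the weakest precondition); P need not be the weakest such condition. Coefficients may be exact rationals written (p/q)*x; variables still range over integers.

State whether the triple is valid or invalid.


Working backward. After the program, the postcondition (3/4)*r + (3*x + 2*x + 1) >= 1 must hold; in canonical form it is (3/4)*r + 5*x >= 0.
Before lim := r + 3: (3/4)*r + 5*x >= 0
Before lim := x - 5: (3/4)*r + 5*x >= 0
Before r := j - 1: (3/4)*j + 5*x >= 3/4
The weakest precondition is (3/4)*j + 5*x >= 3/4.
Check whether (3/4)*j + 5*x >= 15/4 implies it.
Every state satisfying the precondition satisfies the weakest precondition: the implication holds.
Answer: valid


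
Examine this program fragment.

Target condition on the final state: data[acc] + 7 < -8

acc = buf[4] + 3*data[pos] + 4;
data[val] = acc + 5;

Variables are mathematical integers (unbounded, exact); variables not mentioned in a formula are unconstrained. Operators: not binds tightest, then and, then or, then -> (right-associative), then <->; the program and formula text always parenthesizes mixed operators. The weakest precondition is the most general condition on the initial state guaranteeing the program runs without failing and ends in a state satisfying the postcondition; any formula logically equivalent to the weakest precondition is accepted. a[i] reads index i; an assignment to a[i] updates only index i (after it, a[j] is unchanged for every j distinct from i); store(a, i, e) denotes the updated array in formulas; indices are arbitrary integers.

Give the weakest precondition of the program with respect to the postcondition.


Working backward. After the program, the postcondition data[acc] + 7 < -8 must hold; in canonical form it is data[acc] < -15.
Before data[val] := acc + 5: store(data, val, acc + 5)[acc] < -15
Before acc := buf[4] + 3*data[pos] + 4: store(data, val, buf[4] + 3*data[pos] + 9)[buf[4] + 3*data[pos] + 4] < -15
Answer: WP = store(data, val, buf[4] + 3*data[pos] + 9)[buf[4] + 3*data[pos] + 4] < -15


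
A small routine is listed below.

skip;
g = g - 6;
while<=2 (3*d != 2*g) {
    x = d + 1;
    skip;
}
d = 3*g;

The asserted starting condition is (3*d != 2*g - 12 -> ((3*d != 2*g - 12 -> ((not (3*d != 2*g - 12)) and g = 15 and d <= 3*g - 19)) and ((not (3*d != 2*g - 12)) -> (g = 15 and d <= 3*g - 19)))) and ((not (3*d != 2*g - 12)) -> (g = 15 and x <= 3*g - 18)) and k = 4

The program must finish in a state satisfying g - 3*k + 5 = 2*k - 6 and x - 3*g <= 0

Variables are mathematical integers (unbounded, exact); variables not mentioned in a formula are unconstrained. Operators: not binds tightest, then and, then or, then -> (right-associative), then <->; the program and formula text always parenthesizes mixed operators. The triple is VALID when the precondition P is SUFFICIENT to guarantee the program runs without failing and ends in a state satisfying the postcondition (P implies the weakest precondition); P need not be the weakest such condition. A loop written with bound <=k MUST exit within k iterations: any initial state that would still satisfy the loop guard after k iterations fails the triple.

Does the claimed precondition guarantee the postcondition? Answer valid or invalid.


Working backward. After the program, the postcondition g - 3*k + 5 = 2*k - 6 and x - 3*g <= 0 must hold; in canonical form it is g = 5*k - 11 and x <= 3*g.
Before d := 3*g: g = 5*k - 11 and x <= 3*g
Before the loop (bound <=2), unroll the exhaustion recursion (WP_0 = exit-now case; WP_j = one more guarded iteration, up to j = 2):
  WP_0: (not (3*d != 2*g)) and g = 5*k - 11 and x <= 3*g
  WP_1: (3*d != 2*g -> ((not (3*d != 2*g)) and g = 5*k - 11 and d <= 3*g - 1)) and ((not (3*d != 2*g)) -> (g = 5*k - 11 and x <= 3*g))
  WP_2: (3*d != 2*g -> ((3*d != 2*g -> ((not (3*d != 2*g)) and g = 5*k - 11 and d <= 3*g - 1)) and ((not (3*d != 2*g)) -> (g = 5*k - 11 and d <= 3*g - 1)))) and ((not (3*d != 2*g)) -> (g = 5*k - 11 and x <= 3*g))
So before the loop: (3*d != 2*g -> ((3*d != 2*g -> ((not (3*d != 2*g)) and g = 5*k - 11 and d <= 3*g - 1)) and ((not (3*d != 2*g)) -> (g = 5*k - 11 and d <= 3*g - 1)))) and ((not (3*d != 2*g)) -> (g = 5*k - 11 and x <= 3*g))
Before g := g - 6: (3*d != 2*g - 12 -> ((3*d != 2*g - 12 -> ((not (3*d != 2*g - 12)) and g = 5*k - 5 and d <= 3*g - 19)) and ((not (3*d != 2*g - 12)) -> (g = 5*k - 5 and d <= 3*g - 19)))) and ((not (3*d != 2*g - 12)) -> (g = 5*k - 5 and x <= 3*g - 18))
Before skip: (3*d != 2*g - 12 -> ((3*d != 2*g - 12 -> ((not (3*d != 2*g - 12)) and g = 5*k - 5 and d <= 3*g - 19)) and ((not (3*d != 2*g - 12)) -> (g = 5*k - 5 and d <= 3*g - 19)))) and ((not (3*d != 2*g - 12)) -> (g = 5*k - 5 and x <= 3*g - 18))
The weakest precondition is (3*d != 2*g - 12 -> ((3*d != 2*g - 12 -> ((not (3*d != 2*g - 12)) and g = 5*k - 5 and d <= 3*g - 19)) and ((not (3*d != 2*g - 12)) -> (g = 5*k - 5 and d <= 3*g - 19)))) and ((not (3*d != 2*g - 12)) -> (g = 5*k - 5 and x <= 3*g - 18)).
Check whether (3*d != 2*g - 12 -> ((3*d != 2*g - 12 -> ((not (3*d != 2*g - 12)) and g = 15 and d <= 3*g - 19)) and ((not (3*d != 2*g - 12)) -> (g = 15 and d <= 3*g - 19)))) and ((not (3*d != 2*g - 12)) -> (g = 15 and x <= 3*g - 18)) and k = 4 implies it.
Every state satisfying the precondition satisfies the weakest precondition: the implication holds.
Answer: valid


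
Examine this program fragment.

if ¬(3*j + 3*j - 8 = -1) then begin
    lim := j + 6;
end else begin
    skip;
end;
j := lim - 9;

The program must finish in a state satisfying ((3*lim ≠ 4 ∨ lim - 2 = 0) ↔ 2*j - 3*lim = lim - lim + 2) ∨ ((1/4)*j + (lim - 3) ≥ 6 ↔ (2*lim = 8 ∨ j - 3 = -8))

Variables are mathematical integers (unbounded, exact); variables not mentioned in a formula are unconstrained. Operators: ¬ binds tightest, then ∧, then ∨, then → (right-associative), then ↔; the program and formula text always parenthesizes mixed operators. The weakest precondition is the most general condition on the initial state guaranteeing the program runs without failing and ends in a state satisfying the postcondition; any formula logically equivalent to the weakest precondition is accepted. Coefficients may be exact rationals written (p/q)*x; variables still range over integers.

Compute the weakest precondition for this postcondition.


Working backward. After the program, the postcondition ((3*lim ≠ 4 ∨ lim - 2 = 0) ↔ 2*j - 3*lim = lim - lim + 2) ∨ ((1/4)*j + (lim - 3) ≥ 6 ↔ (2*lim = 8 ∨ j - 3 = -8)) must hold; in canonical form it is ((3*lim ≠ 4 ∨ lim = 2) ↔ 2*j = 3*lim + 2) ∨ ((1/4)*j + lim ≥ 9 ↔ (2*lim = 8 ∨ j = -5)).
Before j := lim - 9: ((3*lim ≠ 4 ∨ lim = 2) ↔ lim = -20) ∨ ((5/4)*lim ≥ 45/4 ↔ (2*lim = 8 ∨ lim = 4))
Then branch requires ((3*j ≠ -14 ∨ j = -4) ↔ j = -26) ∨ ((5/4)*j ≥ 15/4 ↔ (2*j = -4 ∨ j = -2)); else branch requires ((3*lim ≠ 4 ∨ lim = 2) ↔ lim = -20) ∨ ((5/4)*lim ≥ 45/4 ↔ (2*lim = 8 ∨ lim = 4)).
Before the if: ((¬(6*j = 7)) → (((3*j ≠ -14 ∨ j = -4) ↔ j = -26) ∨ ((5/4)*j ≥ 15/4 ↔ (2*j = -4 ∨ j = -2)))) ∧ (6*j = 7 → (((3*lim ≠ 4 ∨ lim = 2) ↔ lim = -20) ∨ ((5/4)*lim ≥ 45/4 ↔ (2*lim = 8 ∨ lim = 4))))
Answer: WP = ((¬(6*j = 7)) → (((3*j ≠ -14 ∨ j = -4) ↔ j = -26) ∨ ((5/4)*j ≥ 15/4 ↔ (2*j = -4 ∨ j = -2)))) ∧ (6*j = 7 → (((3*lim ≠ 4 ∨ lim = 2) ↔ lim = -20) ∨ ((5/4)*lim ≥ 45/4 ↔ (2*lim = 8 ∨ lim = 4))))


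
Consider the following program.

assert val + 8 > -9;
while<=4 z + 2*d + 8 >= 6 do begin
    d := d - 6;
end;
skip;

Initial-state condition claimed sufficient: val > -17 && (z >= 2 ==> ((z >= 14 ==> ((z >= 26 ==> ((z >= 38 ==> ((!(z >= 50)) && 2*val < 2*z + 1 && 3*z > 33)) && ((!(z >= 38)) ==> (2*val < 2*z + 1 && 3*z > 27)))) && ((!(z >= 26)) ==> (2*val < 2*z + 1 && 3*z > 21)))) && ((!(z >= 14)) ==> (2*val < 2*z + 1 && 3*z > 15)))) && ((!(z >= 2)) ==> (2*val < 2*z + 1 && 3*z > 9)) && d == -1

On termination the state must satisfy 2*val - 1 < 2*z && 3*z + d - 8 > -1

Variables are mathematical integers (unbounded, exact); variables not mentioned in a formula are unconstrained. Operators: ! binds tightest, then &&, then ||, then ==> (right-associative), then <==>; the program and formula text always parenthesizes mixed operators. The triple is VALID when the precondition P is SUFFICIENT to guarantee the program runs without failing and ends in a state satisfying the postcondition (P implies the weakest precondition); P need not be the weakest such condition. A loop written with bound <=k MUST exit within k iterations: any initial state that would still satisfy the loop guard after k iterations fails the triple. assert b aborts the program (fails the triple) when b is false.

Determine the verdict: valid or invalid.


Working backward. After the program, the postcondition 2*val - 1 < 2*z && 3*z + d - 8 > -1 must hold; in canonical form it is 2*val < 2*z + 1 && d + 3*z > 7.
Before skip: 2*val < 2*z + 1 && d + 3*z > 7
Before the loop (bound <=4), unroll the exhaustion recursion (WP_0 = exit-now case; WP_j = one more guarded iteration, up to j = 4):
  WP_0: (!(2*d + z >= -2)) && 2*val < 2*z + 1 && d + 3*z > 7
  WP_1: (2*d + z >= -2 ==> ((!(2*d + z >= 10)) && 2*val < 2*z + 1 && d + 3*z > 13)) && ((!(2*d + z >= -2)) ==> (2*val < 2*z + 1 && d + 3*z > 7))
  WP_2: (2*d + z >= -2 ==> ((2*d + z >= 10 ==> ((!(2*d + z >= 22)) && 2*val < 2*z + 1 && d + 3*z > 19)) && ((!(2*d + z >= 10)) ==> (2*val < 2*z + 1 && d + 3*z > 13)))) && ((!(2*d + z >= -2)) ==> (2*val < 2*z + 1 && d + 3*z > 7))
  WP_3: (2*d + z >= -2 ==> ((2*d + z >= 10 ==> ((2*d + z >= 22 ==> ((!(2*d + z >= 34)) && 2*val < 2*z + 1 && d + 3*z > 25)) && ((!(2*d + z >= 22)) ==> (2*val < 2*z + 1 && d + 3*z > 19)))) && ((!(2*d + z >= 10)) ==> (2*val < 2*z + 1 && d + 3*z > 13)))) && ((!(2*d + z >= -2)) ==> (2*val < 2*z + 1 && d + 3*z > 7))
  WP_4: (2*d + z >= -2 ==> ((2*d + z >= 10 ==> ((2*d + z >= 22 ==> ((2*d + z >= 34 ==> ((!(2*d + z >= 46)) && 2*val < 2*z + 1 && d + 3*z > 31)) && ((!(2*d + z >= 34)) ==> (2*val < 2*z + 1 && d + 3*z > 25)))) && ((!(2*d + z >= 22)) ==> (2*val < 2*z + 1 && d + 3*z > 19)))) && ((!(2*d + z >= 10)) ==> (2*val < 2*z + 1 && d + 3*z > 13)))) && ((!(2*d + z >= -2)) ==> (2*val < 2*z + 1 && d + 3*z > 7))
So before the loop: (2*d + z >= -2 ==> ((2*d + z >= 10 ==> ((2*d + z >= 22 ==> ((2*d + z >= 34 ==> ((!(2*d + z >= 46)) && 2*val < 2*z + 1 && d + 3*z > 31)) && ((!(2*d + z >= 34)) ==> (2*val < 2*z + 1 && d + 3*z > 25)))) && ((!(2*d + z >= 22)) ==> (2*val < 2*z + 1 && d + 3*z > 19)))) && ((!(2*d + z >= 10)) ==> (2*val < 2*z + 1 && d + 3*z > 13)))) && ((!(2*d + z >= -2)) ==> (2*val < 2*z + 1 && d + 3*z > 7))
Before assert val + 8 > -9: val > -17 && (2*d + z >= -2 ==> ((2*d + z >= 10 ==> ((2*d + z >= 22 ==> ((2*d + z >= 34 ==> ((!(2*d + z >= 46)) && 2*val < 2*z + 1 && d + 3*z > 31)) && ((!(2*d + z >= 34)) ==> (2*val < 2*z + 1 && d + 3*z > 25)))) && ((!(2*d + z >= 22)) ==> (2*val < 2*z + 1 && d + 3*z > 19)))) && ((!(2*d + z >= 10)) ==> (2*val < 2*z + 1 && d + 3*z > 13)))) && ((!(2*d + z >= -2)) ==> (2*val < 2*z + 1 && d + 3*z > 7))
The weakest precondition is val > -17 && (2*d + z >= -2 ==> ((2*d + z >= 10 ==> ((2*d + z >= 22 ==> ((2*d + z >= 34 ==> ((!(2*d + z >= 46)) && 2*val < 2*z + 1 && d + 3*z > 31)) && ((!(2*d + z >= 34)) ==> (2*val < 2*z + 1 && d + 3*z > 25)))) && ((!(2*d + z >= 22)) ==> (2*val < 2*z + 1 && d + 3*z > 19)))) && ((!(2*d + z >= 10)) ==> (2*val < 2*z + 1 && d + 3*z > 13)))) && ((!(2*d + z >= -2)) ==> (2*val < 2*z + 1 && d + 3*z > 7)).
Check whether val > -17 && (z >= 2 ==> ((z >= 14 ==> ((z >= 26 ==> ((z >= 38 ==> ((!(z >= 50)) && 2*val < 2*z + 1 && 3*z > 33)) && ((!(z >= 38)) ==> (2*val < 2*z + 1 && 3*z > 27)))) && ((!(z >= 26)) ==> (2*val < 2*z + 1 && 3*z > 21)))) && ((!(z >= 14)) ==> (2*val < 2*z + 1 && 3*z > 15)))) && ((!(z >= 2)) ==> (2*val < 2*z + 1 && 3*z > 9)) && d == -1 implies it.
Countermodel: at the initial state d = -1, val = 0, z = 48, the precondition holds but the weakest precondition fails.
Answer: invalid


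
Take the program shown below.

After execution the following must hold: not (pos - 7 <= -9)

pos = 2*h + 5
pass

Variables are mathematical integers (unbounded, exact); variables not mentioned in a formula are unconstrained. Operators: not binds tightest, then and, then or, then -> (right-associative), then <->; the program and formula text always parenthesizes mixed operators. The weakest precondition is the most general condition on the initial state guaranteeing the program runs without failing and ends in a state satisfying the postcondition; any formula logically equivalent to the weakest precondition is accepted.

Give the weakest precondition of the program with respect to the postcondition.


Working backward. After the program, the postcondition not (pos - 7 <= -9) must hold; in canonical form it is not (pos <= -2).
Before skip: not (pos <= -2)
Before pos := 2*h + 5: not (2*h <= -7)
Answer: WP = not (2*h <= -7)


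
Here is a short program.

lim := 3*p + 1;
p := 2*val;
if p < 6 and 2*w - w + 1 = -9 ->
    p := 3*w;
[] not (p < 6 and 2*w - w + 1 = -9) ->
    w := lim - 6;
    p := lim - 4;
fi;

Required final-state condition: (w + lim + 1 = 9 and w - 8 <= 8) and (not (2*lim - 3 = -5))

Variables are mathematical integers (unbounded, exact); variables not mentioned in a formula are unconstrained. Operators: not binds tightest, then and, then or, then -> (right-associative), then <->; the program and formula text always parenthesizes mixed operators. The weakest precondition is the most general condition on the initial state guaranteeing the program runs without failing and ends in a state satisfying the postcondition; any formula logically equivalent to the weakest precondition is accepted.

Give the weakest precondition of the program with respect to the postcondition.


Working backward. After the program, the postcondition (w + lim + 1 = 9 and w - 8 <= 8) and (not (2*lim - 3 = -5)) must hold; in canonical form it is lim + w = 8 and w <= 16 and (not (2*lim = -2)).
Then branch requires lim + w = 8 and w <= 16 and (not (2*lim = -2)); else branch requires 2*lim = 14 and lim <= 22 and (not (2*lim = -2)).
Before the if: ((p < 6 and w = -10) -> (lim + w = 8 and w <= 16 and (not (2*lim = -2)))) and ((not (p < 6 and w = -10)) -> (2*lim = 14 and lim <= 22 and (not (2*lim = -2))))
Before p := 2*val: ((2*val < 6 and w = -10) -> (lim + w = 8 and w <= 16 and (not (2*lim = -2)))) and ((not (2*val < 6 and w = -10)) -> (2*lim = 14 and lim <= 22 and (not (2*lim = -2))))
Before lim := 3*p + 1: ((2*val < 6 and w = -10) -> (3*p + w = 7 and w <= 16 and (not (6*p = -4)))) and ((not (2*val < 6 and w = -10)) -> (6*p = 12 and 3*p <= 21 and (not (6*p = -4))))
Answer: WP = ((2*val < 6 and w = -10) -> (3*p + w = 7 and w <= 16 and (not (6*p = -4)))) and ((not (2*val < 6 and w = -10)) -> (6*p = 12 and 3*p <= 21 and (not (6*p = -4))))


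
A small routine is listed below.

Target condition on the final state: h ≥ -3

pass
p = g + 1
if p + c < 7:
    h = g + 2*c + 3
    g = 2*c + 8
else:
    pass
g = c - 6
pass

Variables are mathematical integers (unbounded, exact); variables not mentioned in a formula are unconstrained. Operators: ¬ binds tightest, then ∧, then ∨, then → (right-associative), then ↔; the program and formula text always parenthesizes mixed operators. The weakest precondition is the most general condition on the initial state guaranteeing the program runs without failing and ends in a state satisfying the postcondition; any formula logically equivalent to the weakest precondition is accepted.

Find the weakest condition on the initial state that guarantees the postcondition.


Working backward. After the program, h ≥ -3 must hold.
Before skip: h ≥ -3
Before g := c - 6: h ≥ -3
Then branch requires 2*c + g ≥ -6; else branch requires h ≥ -3.
Before the if: (c + p < 7 → 2*c + g ≥ -6) ∧ ((¬(c + p < 7)) → h ≥ -3)
Before p := g + 1: (c + g < 6 → 2*c + g ≥ -6) ∧ ((¬(c + g < 6)) → h ≥ -3)
Before skip: (c + g < 6 → 2*c + g ≥ -6) ∧ ((¬(c + g < 6)) → h ≥ -3)
Answer: WP = (c + g < 6 → 2*c + g ≥ -6) ∧ ((¬(c + g < 6)) → h ≥ -3)


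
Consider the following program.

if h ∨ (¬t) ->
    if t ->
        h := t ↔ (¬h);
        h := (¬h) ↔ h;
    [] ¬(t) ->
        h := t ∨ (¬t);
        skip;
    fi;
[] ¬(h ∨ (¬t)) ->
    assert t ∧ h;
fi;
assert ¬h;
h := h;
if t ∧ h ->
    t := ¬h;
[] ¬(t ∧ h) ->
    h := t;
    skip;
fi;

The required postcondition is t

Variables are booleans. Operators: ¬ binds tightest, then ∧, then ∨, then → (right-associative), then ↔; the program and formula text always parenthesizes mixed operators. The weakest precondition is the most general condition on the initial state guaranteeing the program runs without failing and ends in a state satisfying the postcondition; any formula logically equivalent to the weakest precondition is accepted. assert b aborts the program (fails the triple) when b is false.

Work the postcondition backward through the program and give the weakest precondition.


Working backward. After the program, t must hold.
Then branch requires ¬h; else branch requires t.
Before the if: ((t ∧ h) → (¬h)) ∧ ((¬(t ∧ h)) → t)
Before h := h: ((t ∧ h) → (¬h)) ∧ ((¬(t ∧ h)) → t)
Before assert ¬h: (¬h) ∧ ((t ∧ h) → (¬h)) ∧ ((¬(t ∧ h)) → t)
Then branch requires (t → ((¬((¬(t ↔ (¬h))) ↔ (t ↔ (¬h)))) ∧ ((t ∧ ((¬(t ↔ (¬h))) ↔ (t ↔ (¬h)))) → (¬((¬(t ↔ (¬h))) ↔ (t ↔ (¬h))))) ∧ ((¬(t ∧ ((¬(t ↔ (¬h))) ↔ (t ↔ (¬h))))) → t))) ∧ t; else branch requires false.
Before the if: ((h ∨ (¬t)) → ((t → ((¬((¬(t ↔ (¬h))) ↔ (t ↔ (¬h)))) ∧ ((t ∧ ((¬(t ↔ (¬h))) ↔ (t ↔ (¬h)))) → (¬((¬(t ↔ (¬h))) ↔ (t ↔ (¬h))))) ∧ ((¬(t ∧ ((¬(t ↔ (¬h))) ↔ (t ↔ (¬h))))) → t))) ∧ t)) ∧ (h ∨ (¬t))
Answer: WP = ((h ∨ (¬t)) → ((t → ((¬((¬(t ↔ (¬h))) ↔ (t ↔ (¬h)))) ∧ ((t ∧ ((¬(t ↔ (¬h))) ↔ (t ↔ (¬h)))) → (¬((¬(t ↔ (¬h))) ↔ (t ↔ (¬h))))) ∧ ((¬(t ∧ ((¬(t ↔ (¬h))) ↔ (t ↔ (¬h))))) → t))) ∧ t)) ∧ (h ∨ (¬t))


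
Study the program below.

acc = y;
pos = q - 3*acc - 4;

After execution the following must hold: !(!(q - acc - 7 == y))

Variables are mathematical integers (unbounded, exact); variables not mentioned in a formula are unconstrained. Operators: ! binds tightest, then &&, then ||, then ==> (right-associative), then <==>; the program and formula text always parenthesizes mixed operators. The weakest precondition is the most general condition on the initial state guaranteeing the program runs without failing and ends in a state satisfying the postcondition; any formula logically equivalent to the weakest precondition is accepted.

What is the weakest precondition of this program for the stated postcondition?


Working backward. After the program, the postcondition !(!(q - acc - 7 == y)) must hold; in canonical form it is q == acc + y + 7.
Before pos := q - 3*acc - 4: q == acc + y + 7
Before acc := y: q == 2*y + 7
Answer: WP = q == 2*y + 7
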